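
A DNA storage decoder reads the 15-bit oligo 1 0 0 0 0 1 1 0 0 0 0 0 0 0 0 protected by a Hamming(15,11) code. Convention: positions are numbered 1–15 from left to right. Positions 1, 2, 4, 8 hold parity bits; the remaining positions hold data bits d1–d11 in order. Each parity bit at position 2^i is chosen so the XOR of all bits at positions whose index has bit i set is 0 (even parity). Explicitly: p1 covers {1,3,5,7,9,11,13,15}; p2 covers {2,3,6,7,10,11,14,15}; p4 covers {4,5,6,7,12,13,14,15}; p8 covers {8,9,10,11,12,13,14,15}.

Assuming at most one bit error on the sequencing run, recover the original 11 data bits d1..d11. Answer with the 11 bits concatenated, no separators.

00110000000

s1 (pos 1,3,5,7,9,11,13,15): 1⊕0⊕0⊕1⊕0⊕0⊕0⊕0 = 0
s2 (pos 2,3,6,7,10,11,14,15): 0⊕0⊕1⊕1⊕0⊕0⊕0⊕0 = 0
s4 (pos 4,5,6,7,12,13,14,15): 0⊕0⊕1⊕1⊕0⊕0⊕0⊕0 = 0
s8 (pos 8,9,10,11,12,13,14,15): 0⊕0⊕0⊕0⊕0⊕0⊕0⊕0 = 0
Syndrome s8…s1 = 0000 → no error.
Read data bits from positions 3,5,6,7,9,10,11,12,13,14,15: 00110000000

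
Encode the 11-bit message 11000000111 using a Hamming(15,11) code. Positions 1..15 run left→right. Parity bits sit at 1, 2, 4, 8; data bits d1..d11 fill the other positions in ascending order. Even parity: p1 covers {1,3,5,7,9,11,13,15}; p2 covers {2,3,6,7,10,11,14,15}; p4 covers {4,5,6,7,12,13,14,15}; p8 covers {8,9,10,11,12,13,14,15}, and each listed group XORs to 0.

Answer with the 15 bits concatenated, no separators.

011010010000111

Place data at non-parity positions: p1 p2 1 p4 1 0 0 p8 0 0 0 0 1 1 1
p1 (pos 1,3,5,7,9,11,13,15): XOR of data positions = 1⊕1⊕0⊕0⊕0⊕1⊕1 = 0
p2 (pos 2,3,6,7,10,11,14,15): XOR of data positions = 1⊕0⊕0⊕0⊕0⊕1⊕1 = 1
p4 (pos 4,5,6,7,12,13,14,15): XOR of data positions = 1⊕0⊕0⊕0⊕1⊕1⊕1 = 0
p8 (pos 8,9,10,11,12,13,14,15): XOR of data positions = 0⊕0⊕0⊕0⊕1⊕1⊕1 = 1
Codeword: 011010010000111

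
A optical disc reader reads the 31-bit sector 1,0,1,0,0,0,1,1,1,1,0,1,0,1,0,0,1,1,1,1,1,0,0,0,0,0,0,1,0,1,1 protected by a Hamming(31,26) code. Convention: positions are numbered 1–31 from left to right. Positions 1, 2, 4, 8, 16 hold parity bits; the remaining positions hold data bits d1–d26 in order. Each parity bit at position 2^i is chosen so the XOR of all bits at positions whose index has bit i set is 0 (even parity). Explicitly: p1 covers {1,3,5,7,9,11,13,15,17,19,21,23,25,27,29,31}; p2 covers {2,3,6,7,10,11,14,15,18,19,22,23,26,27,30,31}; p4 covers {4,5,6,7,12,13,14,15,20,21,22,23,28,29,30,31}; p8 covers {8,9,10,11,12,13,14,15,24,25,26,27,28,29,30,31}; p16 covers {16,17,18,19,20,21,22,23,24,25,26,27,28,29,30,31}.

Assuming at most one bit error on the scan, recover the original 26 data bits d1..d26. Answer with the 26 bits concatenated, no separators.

10011101010111110000001011

s1 (pos 1,3,5,7,9,11,13,15,17,19,21,23,25,27,29,31): 1⊕1⊕0⊕1⊕1⊕0⊕0⊕0⊕1⊕1⊕1⊕0⊕0⊕0⊕0⊕1 = 0
s2 (pos 2,3,6,7,10,11,14,15,18,19,22,23,26,27,30,31): 0⊕1⊕0⊕1⊕1⊕0⊕1⊕0⊕1⊕1⊕0⊕0⊕0⊕0⊕1⊕1 = 0
s4 (pos 4,5,6,7,12,13,14,15,20,21,22,23,28,29,30,31): 0⊕0⊕0⊕1⊕1⊕0⊕1⊕0⊕1⊕1⊕0⊕0⊕1⊕0⊕1⊕1 = 0
s8 (pos 8,9,10,11,12,13,14,15,24,25,26,27,28,29,30,31): 1⊕1⊕1⊕0⊕1⊕0⊕1⊕0⊕0⊕0⊕0⊕0⊕1⊕0⊕1⊕1 = 0
s16 (pos 16,17,18,19,20,21,22,23,24,25,26,27,28,29,30,31): 0⊕1⊕1⊕1⊕1⊕1⊕0⊕0⊕0⊕0⊕0⊕0⊕1⊕0⊕1⊕1 = 0
Syndrome s16…s1 = 00000 → no error.
Read data bits from positions 3,5,6,7,9,10,11,12,13,14,15,17,18,19,20,21,22,23,24,25,26,27,28,29,30,31: 10011101010111110000001011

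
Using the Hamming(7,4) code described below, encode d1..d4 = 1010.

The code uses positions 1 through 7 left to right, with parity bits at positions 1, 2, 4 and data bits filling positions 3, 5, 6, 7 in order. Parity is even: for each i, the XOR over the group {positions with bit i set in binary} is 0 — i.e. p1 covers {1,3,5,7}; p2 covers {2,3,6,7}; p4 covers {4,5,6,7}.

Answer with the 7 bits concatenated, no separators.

1011010

Place data at non-parity positions: p1 p2 1 p4 0 1 0
p1 (pos 1,3,5,7): XOR of data positions = 1⊕0⊕0 = 1
p2 (pos 2,3,6,7): XOR of data positions = 1⊕1⊕0 = 0
p4 (pos 4,5,6,7): XOR of data positions = 0⊕1⊕0 = 1
Codeword: 1011010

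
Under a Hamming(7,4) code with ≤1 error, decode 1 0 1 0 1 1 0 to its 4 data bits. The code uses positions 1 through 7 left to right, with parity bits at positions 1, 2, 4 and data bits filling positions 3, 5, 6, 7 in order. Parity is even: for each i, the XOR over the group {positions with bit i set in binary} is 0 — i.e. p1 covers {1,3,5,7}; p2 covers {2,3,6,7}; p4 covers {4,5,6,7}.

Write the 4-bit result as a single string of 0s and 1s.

s1 (pos 1,3,5,7): 1⊕1⊕1⊕0 = 1
s2 (pos 2,3,6,7): 0⊕1⊕1⊕0 = 0
s4 (pos 4,5,6,7): 0⊕1⊕1⊕0 = 0
Syndrome s4…s1 = 001 → error at position 1.
Flip position 1: 1010110 → 0010110
Read data bits from positions 3,5,6,7: 1110

1110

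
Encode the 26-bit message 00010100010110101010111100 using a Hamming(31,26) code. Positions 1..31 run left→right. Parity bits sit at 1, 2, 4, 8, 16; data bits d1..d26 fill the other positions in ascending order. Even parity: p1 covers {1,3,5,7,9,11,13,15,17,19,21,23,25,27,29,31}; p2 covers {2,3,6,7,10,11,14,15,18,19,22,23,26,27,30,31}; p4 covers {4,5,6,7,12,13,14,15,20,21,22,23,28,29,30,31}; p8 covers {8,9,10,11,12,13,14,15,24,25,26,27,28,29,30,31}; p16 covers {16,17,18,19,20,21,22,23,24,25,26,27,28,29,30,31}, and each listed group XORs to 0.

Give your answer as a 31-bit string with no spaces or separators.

Place data at non-parity positions: p1 p2 0 p4 0 0 1 p8 0 1 0 0 0 1 0 p16 1 1 0 1 0 1 0 1 0 1 1 1 1 0 0
p1 (pos 1,3,5,7,9,11,13,15,17,19,21,23,25,27,29,31): XOR of data positions = 0⊕0⊕1⊕0⊕0⊕0⊕0⊕1⊕0⊕0⊕0⊕0⊕1⊕1⊕0 = 0
p2 (pos 2,3,6,7,10,11,14,15,18,19,22,23,26,27,30,31): XOR of data positions = 0⊕0⊕1⊕1⊕0⊕1⊕0⊕1⊕0⊕1⊕0⊕1⊕1⊕0⊕0 = 1
p4 (pos 4,5,6,7,12,13,14,15,20,21,22,23,28,29,30,31): XOR of data positions = 0⊕0⊕1⊕0⊕0⊕1⊕0⊕1⊕0⊕1⊕0⊕1⊕1⊕0⊕0 = 0
p8 (pos 8,9,10,11,12,13,14,15,24,25,26,27,28,29,30,31): XOR of data positions = 0⊕1⊕0⊕0⊕0⊕1⊕0⊕1⊕0⊕1⊕1⊕1⊕1⊕0⊕0 = 1
p16 (pos 16,17,18,19,20,21,22,23,24,25,26,27,28,29,30,31): XOR of data positions = 1⊕1⊕0⊕1⊕0⊕1⊕0⊕1⊕0⊕1⊕1⊕1⊕1⊕0⊕0 = 1
Codeword: 0100001101000101110101010111100

0100001101000101110101010111100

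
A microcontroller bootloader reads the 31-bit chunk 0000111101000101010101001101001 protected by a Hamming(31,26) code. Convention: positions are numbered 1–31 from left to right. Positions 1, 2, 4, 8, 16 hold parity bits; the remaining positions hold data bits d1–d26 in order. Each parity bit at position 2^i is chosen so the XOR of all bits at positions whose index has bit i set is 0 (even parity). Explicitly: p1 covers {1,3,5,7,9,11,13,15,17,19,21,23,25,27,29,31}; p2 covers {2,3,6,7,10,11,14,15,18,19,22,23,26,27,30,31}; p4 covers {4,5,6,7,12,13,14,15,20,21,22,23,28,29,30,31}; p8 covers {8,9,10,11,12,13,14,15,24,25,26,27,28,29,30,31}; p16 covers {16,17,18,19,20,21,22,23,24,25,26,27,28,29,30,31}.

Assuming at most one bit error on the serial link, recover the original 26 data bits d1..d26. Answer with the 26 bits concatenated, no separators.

s1 (pos 1,3,5,7,9,11,13,15,17,19,21,23,25,27,29,31): 0⊕0⊕1⊕1⊕0⊕0⊕0⊕0⊕0⊕0⊕0⊕0⊕1⊕0⊕0⊕1 = 0
s2 (pos 2,3,6,7,10,11,14,15,18,19,22,23,26,27,30,31): 0⊕0⊕1⊕1⊕1⊕0⊕1⊕0⊕1⊕0⊕1⊕0⊕1⊕0⊕0⊕1 = 0
s4 (pos 4,5,6,7,12,13,14,15,20,21,22,23,28,29,30,31): 0⊕1⊕1⊕1⊕0⊕0⊕1⊕0⊕1⊕0⊕1⊕0⊕1⊕0⊕0⊕1 = 0
s8 (pos 8,9,10,11,12,13,14,15,24,25,26,27,28,29,30,31): 1⊕0⊕1⊕0⊕0⊕0⊕1⊕0⊕0⊕1⊕1⊕0⊕1⊕0⊕0⊕1 = 1
s16 (pos 16,17,18,19,20,21,22,23,24,25,26,27,28,29,30,31): 1⊕0⊕1⊕0⊕1⊕0⊕1⊕0⊕0⊕1⊕1⊕0⊕1⊕0⊕0⊕1 = 0
Syndrome s16…s1 = 01000 → error at position 8.
Flip position 8: 0000111101000101010101001101001 → 0000111001000101010101001101001
Read data bits from positions 3,5,6,7,9,10,11,12,13,14,15,17,18,19,20,21,22,23,24,25,26,27,28,29,30,31: 01110100010010101001101001

01110100010010101001101001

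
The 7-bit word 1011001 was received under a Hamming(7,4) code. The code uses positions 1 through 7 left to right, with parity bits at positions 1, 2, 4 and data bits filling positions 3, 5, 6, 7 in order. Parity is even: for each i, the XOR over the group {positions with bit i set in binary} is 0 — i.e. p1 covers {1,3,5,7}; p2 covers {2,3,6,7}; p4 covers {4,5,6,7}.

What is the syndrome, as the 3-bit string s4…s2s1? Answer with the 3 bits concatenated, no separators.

s1 (pos 1,3,5,7): 1⊕1⊕0⊕1 = 1
s2 (pos 2,3,6,7): 0⊕1⊕0⊕1 = 0
s4 (pos 4,5,6,7): 1⊕0⊕0⊕1 = 0
Syndrome s4…s1 = 001 → error at position 1.

001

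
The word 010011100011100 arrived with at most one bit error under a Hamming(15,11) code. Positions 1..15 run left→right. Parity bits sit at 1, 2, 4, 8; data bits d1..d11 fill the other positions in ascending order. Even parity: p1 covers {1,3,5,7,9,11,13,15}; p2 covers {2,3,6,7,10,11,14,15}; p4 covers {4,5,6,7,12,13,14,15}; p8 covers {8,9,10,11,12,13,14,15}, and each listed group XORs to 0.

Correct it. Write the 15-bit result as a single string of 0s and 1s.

s1 (pos 1,3,5,7,9,11,13,15): 0⊕0⊕1⊕1⊕0⊕1⊕1⊕0 = 0
s2 (pos 2,3,6,7,10,11,14,15): 1⊕0⊕1⊕1⊕0⊕1⊕0⊕0 = 0
s4 (pos 4,5,6,7,12,13,14,15): 0⊕1⊕1⊕1⊕1⊕1⊕0⊕0 = 1
s8 (pos 8,9,10,11,12,13,14,15): 0⊕0⊕0⊕1⊕1⊕1⊕0⊕0 = 1
Syndrome s8…s1 = 1100 → error at position 12.
Flip position 12: 010011100011100 → 010011100010100

010011100010100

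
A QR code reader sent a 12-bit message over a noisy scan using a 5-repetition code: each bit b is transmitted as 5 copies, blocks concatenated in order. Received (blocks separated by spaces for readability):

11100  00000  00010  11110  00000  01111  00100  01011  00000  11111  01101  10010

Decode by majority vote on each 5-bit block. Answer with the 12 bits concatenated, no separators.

100101010110

Block 1 (11100): 3 ones → 1
Block 2 (00000): 0 ones → 0
Block 3 (00010): 1 one → 0
Block 4 (11110): 4 ones → 1
Block 5 (00000): 0 ones → 0
Block 6 (01111): 4 ones → 1
Block 7 (00100): 1 one → 0
Block 8 (01011): 3 ones → 1
Block 9 (00000): 0 ones → 0
Block 10 (11111): 5 ones → 1
Block 11 (01101): 3 ones → 1
Block 12 (10010): 2 ones → 0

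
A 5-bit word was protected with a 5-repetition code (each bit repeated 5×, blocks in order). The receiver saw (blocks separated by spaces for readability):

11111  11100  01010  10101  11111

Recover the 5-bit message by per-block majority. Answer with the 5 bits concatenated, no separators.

Block 1 (11111): 5 ones → 1
Block 2 (11100): 3 ones → 1
Block 3 (01010): 2 ones → 0
Block 4 (10101): 3 ones → 1
Block 5 (11111): 5 ones → 1

11011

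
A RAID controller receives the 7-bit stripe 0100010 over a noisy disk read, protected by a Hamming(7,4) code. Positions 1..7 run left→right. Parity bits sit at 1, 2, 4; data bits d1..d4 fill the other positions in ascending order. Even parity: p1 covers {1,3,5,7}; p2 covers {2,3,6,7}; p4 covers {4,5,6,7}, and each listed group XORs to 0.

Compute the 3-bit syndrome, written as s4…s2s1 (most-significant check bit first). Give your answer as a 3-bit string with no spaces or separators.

100

s1 (pos 1,3,5,7): 0⊕0⊕0⊕0 = 0
s2 (pos 2,3,6,7): 1⊕0⊕1⊕0 = 0
s4 (pos 4,5,6,7): 0⊕0⊕1⊕0 = 1
Syndrome s4…s1 = 100 → error at position 4.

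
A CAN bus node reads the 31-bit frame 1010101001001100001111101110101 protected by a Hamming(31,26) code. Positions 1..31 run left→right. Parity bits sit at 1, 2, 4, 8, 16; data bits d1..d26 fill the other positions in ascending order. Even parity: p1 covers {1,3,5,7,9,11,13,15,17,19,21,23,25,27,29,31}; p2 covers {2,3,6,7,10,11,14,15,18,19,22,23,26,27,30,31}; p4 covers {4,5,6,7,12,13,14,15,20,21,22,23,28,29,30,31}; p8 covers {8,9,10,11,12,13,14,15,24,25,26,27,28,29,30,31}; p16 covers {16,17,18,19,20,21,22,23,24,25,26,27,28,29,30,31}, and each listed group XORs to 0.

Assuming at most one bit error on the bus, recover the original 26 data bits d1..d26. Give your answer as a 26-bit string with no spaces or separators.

11010100110001111101110101

s1 (pos 1,3,5,7,9,11,13,15,17,19,21,23,25,27,29,31): 1⊕1⊕1⊕1⊕0⊕0⊕1⊕0⊕0⊕1⊕1⊕1⊕1⊕1⊕1⊕1 = 0
s2 (pos 2,3,6,7,10,11,14,15,18,19,22,23,26,27,30,31): 0⊕1⊕0⊕1⊕1⊕0⊕1⊕0⊕0⊕1⊕1⊕1⊕1⊕1⊕0⊕1 = 0
s4 (pos 4,5,6,7,12,13,14,15,20,21,22,23,28,29,30,31): 0⊕1⊕0⊕1⊕0⊕1⊕1⊕0⊕1⊕1⊕1⊕1⊕0⊕1⊕0⊕1 = 0
s8 (pos 8,9,10,11,12,13,14,15,24,25,26,27,28,29,30,31): 0⊕0⊕1⊕0⊕0⊕1⊕1⊕0⊕0⊕1⊕1⊕1⊕0⊕1⊕0⊕1 = 0
s16 (pos 16,17,18,19,20,21,22,23,24,25,26,27,28,29,30,31): 0⊕0⊕0⊕1⊕1⊕1⊕1⊕1⊕0⊕1⊕1⊕1⊕0⊕1⊕0⊕1 = 0
Syndrome s16…s1 = 00000 → no error.
Read data bits from positions 3,5,6,7,9,10,11,12,13,14,15,17,18,19,20,21,22,23,24,25,26,27,28,29,30,31: 11010100110001111101110101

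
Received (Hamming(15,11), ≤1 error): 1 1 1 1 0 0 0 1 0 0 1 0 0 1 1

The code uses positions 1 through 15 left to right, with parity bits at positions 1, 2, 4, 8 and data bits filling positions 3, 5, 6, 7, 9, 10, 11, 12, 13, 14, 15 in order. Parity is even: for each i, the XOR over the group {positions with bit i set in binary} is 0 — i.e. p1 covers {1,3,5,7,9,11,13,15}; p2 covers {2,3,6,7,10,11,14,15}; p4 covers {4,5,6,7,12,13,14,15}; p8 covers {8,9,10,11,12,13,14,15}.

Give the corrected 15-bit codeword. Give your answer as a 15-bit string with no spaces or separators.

111101010010011

s1 (pos 1,3,5,7,9,11,13,15): 1⊕1⊕0⊕0⊕0⊕1⊕0⊕1 = 0
s2 (pos 2,3,6,7,10,11,14,15): 1⊕1⊕0⊕0⊕0⊕1⊕1⊕1 = 1
s4 (pos 4,5,6,7,12,13,14,15): 1⊕0⊕0⊕0⊕0⊕0⊕1⊕1 = 1
s8 (pos 8,9,10,11,12,13,14,15): 1⊕0⊕0⊕1⊕0⊕0⊕1⊕1 = 0
Syndrome s8…s1 = 0110 → error at position 6.
Flip position 6: 111100010010011 → 111101010010011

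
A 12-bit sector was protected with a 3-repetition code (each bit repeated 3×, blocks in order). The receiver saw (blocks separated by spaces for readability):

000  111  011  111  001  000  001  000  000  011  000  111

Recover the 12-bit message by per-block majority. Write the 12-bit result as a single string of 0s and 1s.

011100000101

Block 1 (000): 0 ones → 0
Block 2 (111): 3 ones → 1
Block 3 (011): 2 ones → 1
Block 4 (111): 3 ones → 1
Block 5 (001): 1 one → 0
Block 6 (000): 0 ones → 0
Block 7 (001): 1 one → 0
Block 8 (000): 0 ones → 0
Block 9 (000): 0 ones → 0
Block 10 (011): 2 ones → 1
Block 11 (000): 0 ones → 0
Block 12 (111): 3 ones → 1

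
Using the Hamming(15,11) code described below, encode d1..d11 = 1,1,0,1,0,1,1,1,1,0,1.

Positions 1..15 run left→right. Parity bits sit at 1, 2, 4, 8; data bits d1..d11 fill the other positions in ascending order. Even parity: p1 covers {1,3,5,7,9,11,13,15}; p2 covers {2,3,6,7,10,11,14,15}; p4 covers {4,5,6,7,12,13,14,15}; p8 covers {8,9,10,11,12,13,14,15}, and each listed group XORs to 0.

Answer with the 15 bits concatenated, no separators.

Place data at non-parity positions: p1 p2 1 p4 1 0 1 p8 0 1 1 1 1 0 1
p1 (pos 1,3,5,7,9,11,13,15): XOR of data positions = 1⊕1⊕1⊕0⊕1⊕1⊕1 = 0
p2 (pos 2,3,6,7,10,11,14,15): XOR of data positions = 1⊕0⊕1⊕1⊕1⊕0⊕1 = 1
p4 (pos 4,5,6,7,12,13,14,15): XOR of data positions = 1⊕0⊕1⊕1⊕1⊕0⊕1 = 1
p8 (pos 8,9,10,11,12,13,14,15): XOR of data positions = 0⊕1⊕1⊕1⊕1⊕0⊕1 = 1
Codeword: 011110110111101

011110110111101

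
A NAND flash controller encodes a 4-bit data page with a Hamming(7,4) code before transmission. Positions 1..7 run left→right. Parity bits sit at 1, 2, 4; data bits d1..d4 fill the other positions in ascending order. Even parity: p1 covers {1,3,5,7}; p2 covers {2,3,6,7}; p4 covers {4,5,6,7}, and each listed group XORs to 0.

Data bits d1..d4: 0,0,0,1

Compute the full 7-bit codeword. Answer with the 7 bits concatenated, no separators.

1101001

Place data at non-parity positions: p1 p2 0 p4 0 0 1
p1 (pos 1,3,5,7): XOR of data positions = 0⊕0⊕1 = 1
p2 (pos 2,3,6,7): XOR of data positions = 0⊕0⊕1 = 1
p4 (pos 4,5,6,7): XOR of data positions = 0⊕0⊕1 = 1
Codeword: 1101001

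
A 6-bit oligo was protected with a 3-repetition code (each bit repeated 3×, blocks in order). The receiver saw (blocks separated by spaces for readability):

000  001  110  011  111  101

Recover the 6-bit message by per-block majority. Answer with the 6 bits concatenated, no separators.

001111

Block 1 (000): 0 ones → 0
Block 2 (001): 1 one → 0
Block 3 (110): 2 ones → 1
Block 4 (011): 2 ones → 1
Block 5 (111): 3 ones → 1
Block 6 (101): 2 ones → 1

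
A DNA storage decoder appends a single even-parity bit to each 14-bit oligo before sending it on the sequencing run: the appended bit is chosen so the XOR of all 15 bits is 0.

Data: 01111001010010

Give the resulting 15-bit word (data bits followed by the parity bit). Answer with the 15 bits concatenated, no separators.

XOR of the 14 data bits: 0⊕1⊕1⊕1⊕1⊕0⊕0⊕1⊕0⊕1⊕0⊕0⊕1⊕0 = 1
Parity bit = 1 (so all 15 bits XOR to 0).

011110010100101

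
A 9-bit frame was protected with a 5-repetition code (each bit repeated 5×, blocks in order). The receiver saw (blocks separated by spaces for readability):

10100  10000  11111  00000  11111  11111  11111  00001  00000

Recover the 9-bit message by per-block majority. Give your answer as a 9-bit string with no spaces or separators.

Block 1 (10100): 2 ones → 0
Block 2 (10000): 1 one → 0
Block 3 (11111): 5 ones → 1
Block 4 (00000): 0 ones → 0
Block 5 (11111): 5 ones → 1
Block 6 (11111): 5 ones → 1
Block 7 (11111): 5 ones → 1
Block 8 (00001): 1 one → 0
Block 9 (00000): 0 ones → 0

001011100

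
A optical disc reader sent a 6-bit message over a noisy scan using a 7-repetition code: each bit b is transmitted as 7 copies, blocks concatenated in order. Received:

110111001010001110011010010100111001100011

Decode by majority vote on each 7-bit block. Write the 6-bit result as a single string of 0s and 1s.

101001

Block 1 (1101110): 5 ones → 1
Block 2 (0101000): 2 ones → 0
Block 3 (1110011): 5 ones → 1
Block 4 (0100101): 3 ones → 0
Block 5 (0011100): 3 ones → 0
Block 6 (1100011): 4 ones → 1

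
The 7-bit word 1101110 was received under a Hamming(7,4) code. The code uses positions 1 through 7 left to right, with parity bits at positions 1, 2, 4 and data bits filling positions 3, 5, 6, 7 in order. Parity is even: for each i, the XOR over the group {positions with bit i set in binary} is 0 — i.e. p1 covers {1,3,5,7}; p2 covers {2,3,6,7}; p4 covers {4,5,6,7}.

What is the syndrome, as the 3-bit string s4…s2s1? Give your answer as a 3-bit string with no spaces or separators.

100

s1 (pos 1,3,5,7): 1⊕0⊕1⊕0 = 0
s2 (pos 2,3,6,7): 1⊕0⊕1⊕0 = 0
s4 (pos 4,5,6,7): 1⊕1⊕1⊕0 = 1
Syndrome s4…s1 = 100 → error at position 4.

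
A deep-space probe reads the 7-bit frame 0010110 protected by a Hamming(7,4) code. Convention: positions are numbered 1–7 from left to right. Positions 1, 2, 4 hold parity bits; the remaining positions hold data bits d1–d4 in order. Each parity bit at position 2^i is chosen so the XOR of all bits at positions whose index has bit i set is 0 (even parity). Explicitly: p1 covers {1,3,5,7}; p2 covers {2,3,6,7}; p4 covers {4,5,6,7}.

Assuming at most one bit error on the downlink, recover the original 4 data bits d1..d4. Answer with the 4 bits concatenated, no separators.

s1 (pos 1,3,5,7): 0⊕1⊕1⊕0 = 0
s2 (pos 2,3,6,7): 0⊕1⊕1⊕0 = 0
s4 (pos 4,5,6,7): 0⊕1⊕1⊕0 = 0
Syndrome s4…s1 = 000 → no error.
Read data bits from positions 3,5,6,7: 1110

1110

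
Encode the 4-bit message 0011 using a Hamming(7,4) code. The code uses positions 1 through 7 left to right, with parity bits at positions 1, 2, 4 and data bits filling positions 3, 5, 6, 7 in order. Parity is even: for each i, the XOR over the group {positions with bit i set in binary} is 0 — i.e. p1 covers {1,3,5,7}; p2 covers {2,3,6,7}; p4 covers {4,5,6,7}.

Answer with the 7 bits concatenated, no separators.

1000011

Place data at non-parity positions: p1 p2 0 p4 0 1 1
p1 (pos 1,3,5,7): XOR of data positions = 0⊕0⊕1 = 1
p2 (pos 2,3,6,7): XOR of data positions = 0⊕1⊕1 = 0
p4 (pos 4,5,6,7): XOR of data positions = 0⊕1⊕1 = 0
Codeword: 1000011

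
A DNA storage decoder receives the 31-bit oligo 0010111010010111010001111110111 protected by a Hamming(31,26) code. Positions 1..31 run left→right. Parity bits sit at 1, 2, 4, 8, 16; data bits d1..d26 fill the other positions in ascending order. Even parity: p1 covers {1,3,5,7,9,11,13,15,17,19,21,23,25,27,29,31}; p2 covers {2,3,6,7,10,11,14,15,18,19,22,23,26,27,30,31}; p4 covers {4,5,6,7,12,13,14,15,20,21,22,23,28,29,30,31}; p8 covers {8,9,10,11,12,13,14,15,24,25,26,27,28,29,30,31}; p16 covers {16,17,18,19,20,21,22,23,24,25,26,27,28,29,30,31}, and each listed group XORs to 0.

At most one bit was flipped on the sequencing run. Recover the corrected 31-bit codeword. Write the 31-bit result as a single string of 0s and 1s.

s1 (pos 1,3,5,7,9,11,13,15,17,19,21,23,25,27,29,31): 0⊕1⊕1⊕1⊕1⊕0⊕0⊕1⊕0⊕0⊕0⊕1⊕1⊕1⊕1⊕1 = 0
s2 (pos 2,3,6,7,10,11,14,15,18,19,22,23,26,27,30,31): 0⊕1⊕1⊕1⊕0⊕0⊕1⊕1⊕1⊕0⊕1⊕1⊕1⊕1⊕1⊕1 = 0
s4 (pos 4,5,6,7,12,13,14,15,20,21,22,23,28,29,30,31): 0⊕1⊕1⊕1⊕1⊕0⊕1⊕1⊕0⊕0⊕1⊕1⊕0⊕1⊕1⊕1 = 1
s8 (pos 8,9,10,11,12,13,14,15,24,25,26,27,28,29,30,31): 0⊕1⊕0⊕0⊕1⊕0⊕1⊕1⊕1⊕1⊕1⊕1⊕0⊕1⊕1⊕1 = 1
s16 (pos 16,17,18,19,20,21,22,23,24,25,26,27,28,29,30,31): 1⊕0⊕1⊕0⊕0⊕0⊕1⊕1⊕1⊕1⊕1⊕1⊕0⊕1⊕1⊕1 = 1
Syndrome s16…s1 = 11100 → error at position 28.
Flip position 28: 0010111010010111010001111110111 → 0010111010010111010001111111111

0010111010010111010001111111111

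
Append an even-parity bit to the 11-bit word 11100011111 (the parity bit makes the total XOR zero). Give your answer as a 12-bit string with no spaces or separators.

111000111110

XOR of the 11 data bits: 1⊕1⊕1⊕0⊕0⊕0⊕1⊕1⊕1⊕1⊕1 = 0
Parity bit = 0 (so all 12 bits XOR to 0).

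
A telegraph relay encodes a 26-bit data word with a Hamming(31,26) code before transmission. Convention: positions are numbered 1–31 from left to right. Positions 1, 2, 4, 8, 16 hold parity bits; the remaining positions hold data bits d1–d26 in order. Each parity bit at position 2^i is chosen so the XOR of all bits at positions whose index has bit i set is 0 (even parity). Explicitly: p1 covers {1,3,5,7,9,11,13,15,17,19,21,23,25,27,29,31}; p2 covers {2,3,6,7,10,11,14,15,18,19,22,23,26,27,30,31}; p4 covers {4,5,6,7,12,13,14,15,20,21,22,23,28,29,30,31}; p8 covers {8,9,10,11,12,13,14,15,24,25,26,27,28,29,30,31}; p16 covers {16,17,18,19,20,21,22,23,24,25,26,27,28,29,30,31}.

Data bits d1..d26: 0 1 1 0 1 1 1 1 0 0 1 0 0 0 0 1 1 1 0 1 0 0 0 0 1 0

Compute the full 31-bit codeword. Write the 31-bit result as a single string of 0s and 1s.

Place data at non-parity positions: p1 p2 0 p4 1 1 0 p8 1 1 1 1 0 0 1 p16 0 0 0 0 1 1 1 0 1 0 0 0 0 1 0
p1 (pos 1,3,5,7,9,11,13,15,17,19,21,23,25,27,29,31): XOR of data positions = 0⊕1⊕0⊕1⊕1⊕0⊕1⊕0⊕0⊕1⊕1⊕1⊕0⊕0⊕0 = 1
p2 (pos 2,3,6,7,10,11,14,15,18,19,22,23,26,27,30,31): XOR of data positions = 0⊕1⊕0⊕1⊕1⊕0⊕1⊕0⊕0⊕1⊕1⊕0⊕0⊕1⊕0 = 1
p4 (pos 4,5,6,7,12,13,14,15,20,21,22,23,28,29,30,31): XOR of data positions = 1⊕1⊕0⊕1⊕0⊕0⊕1⊕0⊕1⊕1⊕1⊕0⊕0⊕1⊕0 = 0
p8 (pos 8,9,10,11,12,13,14,15,24,25,26,27,28,29,30,31): XOR of data positions = 1⊕1⊕1⊕1⊕0⊕0⊕1⊕0⊕1⊕0⊕0⊕0⊕0⊕1⊕0 = 1
p16 (pos 16,17,18,19,20,21,22,23,24,25,26,27,28,29,30,31): XOR of data positions = 0⊕0⊕0⊕0⊕1⊕1⊕1⊕0⊕1⊕0⊕0⊕0⊕0⊕1⊕0 = 1
Codeword: 1100110111110011000011101000010

1100110111110011000011101000010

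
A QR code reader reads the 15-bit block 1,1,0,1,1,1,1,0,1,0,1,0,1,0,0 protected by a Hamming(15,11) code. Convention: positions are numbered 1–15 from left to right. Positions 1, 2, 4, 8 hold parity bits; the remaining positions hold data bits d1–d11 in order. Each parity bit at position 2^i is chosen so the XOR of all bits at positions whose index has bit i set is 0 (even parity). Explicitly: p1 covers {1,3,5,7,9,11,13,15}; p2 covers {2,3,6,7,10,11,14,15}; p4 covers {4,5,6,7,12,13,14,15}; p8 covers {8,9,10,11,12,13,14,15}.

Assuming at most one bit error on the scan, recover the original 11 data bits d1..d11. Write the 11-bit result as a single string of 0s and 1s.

s1 (pos 1,3,5,7,9,11,13,15): 1⊕0⊕1⊕1⊕1⊕1⊕1⊕0 = 0
s2 (pos 2,3,6,7,10,11,14,15): 1⊕0⊕1⊕1⊕0⊕1⊕0⊕0 = 0
s4 (pos 4,5,6,7,12,13,14,15): 1⊕1⊕1⊕1⊕0⊕1⊕0⊕0 = 1
s8 (pos 8,9,10,11,12,13,14,15): 0⊕1⊕0⊕1⊕0⊕1⊕0⊕0 = 1
Syndrome s8…s1 = 1100 → error at position 12.
Flip position 12: 110111101010100 → 110111101011100
Read data bits from positions 3,5,6,7,9,10,11,12,13,14,15: 01111011100

01111011100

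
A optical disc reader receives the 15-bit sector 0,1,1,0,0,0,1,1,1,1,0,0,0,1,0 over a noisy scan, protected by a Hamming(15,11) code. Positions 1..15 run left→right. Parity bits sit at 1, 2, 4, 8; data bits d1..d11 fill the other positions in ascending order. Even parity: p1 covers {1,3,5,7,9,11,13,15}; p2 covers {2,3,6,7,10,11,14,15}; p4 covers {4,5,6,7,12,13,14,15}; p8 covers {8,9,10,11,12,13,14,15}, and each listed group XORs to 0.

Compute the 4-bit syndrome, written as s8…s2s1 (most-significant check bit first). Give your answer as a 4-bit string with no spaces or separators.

0011

s1 (pos 1,3,5,7,9,11,13,15): 0⊕1⊕0⊕1⊕1⊕0⊕0⊕0 = 1
s2 (pos 2,3,6,7,10,11,14,15): 1⊕1⊕0⊕1⊕1⊕0⊕1⊕0 = 1
s4 (pos 4,5,6,7,12,13,14,15): 0⊕0⊕0⊕1⊕0⊕0⊕1⊕0 = 0
s8 (pos 8,9,10,11,12,13,14,15): 1⊕1⊕1⊕0⊕0⊕0⊕1⊕0 = 0
Syndrome s8…s1 = 0011 → error at position 3.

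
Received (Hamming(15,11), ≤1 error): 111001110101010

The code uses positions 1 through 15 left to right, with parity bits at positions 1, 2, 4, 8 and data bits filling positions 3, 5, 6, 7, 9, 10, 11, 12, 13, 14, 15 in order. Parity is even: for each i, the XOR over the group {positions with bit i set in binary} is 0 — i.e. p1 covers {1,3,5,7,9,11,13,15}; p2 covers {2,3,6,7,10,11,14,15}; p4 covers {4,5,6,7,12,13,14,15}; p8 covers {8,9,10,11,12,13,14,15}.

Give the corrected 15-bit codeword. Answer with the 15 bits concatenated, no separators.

011001110101010

s1 (pos 1,3,5,7,9,11,13,15): 1⊕1⊕0⊕1⊕0⊕0⊕0⊕0 = 1
s2 (pos 2,3,6,7,10,11,14,15): 1⊕1⊕1⊕1⊕1⊕0⊕1⊕0 = 0
s4 (pos 4,5,6,7,12,13,14,15): 0⊕0⊕1⊕1⊕1⊕0⊕1⊕0 = 0
s8 (pos 8,9,10,11,12,13,14,15): 1⊕0⊕1⊕0⊕1⊕0⊕1⊕0 = 0
Syndrome s8…s1 = 0001 → error at position 1.
Flip position 1: 111001110101010 → 011001110101010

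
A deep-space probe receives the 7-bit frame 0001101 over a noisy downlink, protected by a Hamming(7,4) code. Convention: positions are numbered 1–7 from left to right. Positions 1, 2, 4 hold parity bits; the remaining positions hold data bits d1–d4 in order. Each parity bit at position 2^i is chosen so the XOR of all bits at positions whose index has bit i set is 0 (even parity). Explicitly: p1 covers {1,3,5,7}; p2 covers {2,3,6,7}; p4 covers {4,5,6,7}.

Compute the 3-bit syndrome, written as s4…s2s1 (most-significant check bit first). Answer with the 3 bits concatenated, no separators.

s1 (pos 1,3,5,7): 0⊕0⊕1⊕1 = 0
s2 (pos 2,3,6,7): 0⊕0⊕0⊕1 = 1
s4 (pos 4,5,6,7): 1⊕1⊕0⊕1 = 1
Syndrome s4…s1 = 110 → error at position 6.

110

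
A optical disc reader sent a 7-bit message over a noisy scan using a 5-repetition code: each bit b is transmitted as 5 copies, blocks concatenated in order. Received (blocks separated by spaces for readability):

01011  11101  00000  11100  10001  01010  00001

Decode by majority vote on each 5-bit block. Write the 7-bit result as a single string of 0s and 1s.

1101000

Block 1 (01011): 3 ones → 1
Block 2 (11101): 4 ones → 1
Block 3 (00000): 0 ones → 0
Block 4 (11100): 3 ones → 1
Block 5 (10001): 2 ones → 0
Block 6 (01010): 2 ones → 0
Block 7 (00001): 1 one → 0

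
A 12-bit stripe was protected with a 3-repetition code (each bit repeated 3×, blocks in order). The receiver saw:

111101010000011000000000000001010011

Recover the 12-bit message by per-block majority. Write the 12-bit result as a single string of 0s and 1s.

Block 1 (111): 3 ones → 1
Block 2 (101): 2 ones → 1
Block 3 (010): 1 one → 0
Block 4 (000): 0 ones → 0
Block 5 (011): 2 ones → 1
Block 6 (000): 0 ones → 0
Block 7 (000): 0 ones → 0
Block 8 (000): 0 ones → 0
Block 9 (000): 0 ones → 0
Block 10 (001): 1 one → 0
Block 11 (010): 1 one → 0
Block 12 (011): 2 ones → 1

110010000001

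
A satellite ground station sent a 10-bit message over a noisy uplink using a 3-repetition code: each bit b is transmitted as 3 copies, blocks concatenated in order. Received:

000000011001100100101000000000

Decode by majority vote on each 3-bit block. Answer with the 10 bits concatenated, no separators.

0010001000

Block 1 (000): 0 ones → 0
Block 2 (000): 0 ones → 0
Block 3 (011): 2 ones → 1
Block 4 (001): 1 one → 0
Block 5 (100): 1 one → 0
Block 6 (100): 1 one → 0
Block 7 (101): 2 ones → 1
Block 8 (000): 0 ones → 0
Block 9 (000): 0 ones → 0
Block 10 (000): 0 ones → 0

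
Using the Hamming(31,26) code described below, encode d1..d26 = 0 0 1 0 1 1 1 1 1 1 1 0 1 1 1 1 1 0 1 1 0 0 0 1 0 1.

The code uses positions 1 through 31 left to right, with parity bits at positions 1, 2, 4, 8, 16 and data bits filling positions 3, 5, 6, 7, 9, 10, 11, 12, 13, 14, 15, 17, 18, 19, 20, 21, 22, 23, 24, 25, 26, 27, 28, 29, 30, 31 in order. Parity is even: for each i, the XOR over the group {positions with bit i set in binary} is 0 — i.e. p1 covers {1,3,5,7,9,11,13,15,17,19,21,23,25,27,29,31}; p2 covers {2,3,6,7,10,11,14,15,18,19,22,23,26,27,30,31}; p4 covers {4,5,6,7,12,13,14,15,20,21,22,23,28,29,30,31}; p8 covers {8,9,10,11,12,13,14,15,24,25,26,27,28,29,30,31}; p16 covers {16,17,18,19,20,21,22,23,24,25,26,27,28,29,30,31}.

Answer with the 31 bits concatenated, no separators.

Place data at non-parity positions: p1 p2 0 p4 0 1 0 p8 1 1 1 1 1 1 1 p16 0 1 1 1 1 1 0 1 1 0 0 0 1 0 1
p1 (pos 1,3,5,7,9,11,13,15,17,19,21,23,25,27,29,31): XOR of data positions = 0⊕0⊕0⊕1⊕1⊕1⊕1⊕0⊕1⊕1⊕0⊕1⊕0⊕1⊕1 = 1
p2 (pos 2,3,6,7,10,11,14,15,18,19,22,23,26,27,30,31): XOR of data positions = 0⊕1⊕0⊕1⊕1⊕1⊕1⊕1⊕1⊕1⊕0⊕0⊕0⊕0⊕1 = 1
p4 (pos 4,5,6,7,12,13,14,15,20,21,22,23,28,29,30,31): XOR of data positions = 0⊕1⊕0⊕1⊕1⊕1⊕1⊕1⊕1⊕1⊕0⊕0⊕1⊕0⊕1 = 0
p8 (pos 8,9,10,11,12,13,14,15,24,25,26,27,28,29,30,31): XOR of data positions = 1⊕1⊕1⊕1⊕1⊕1⊕1⊕1⊕1⊕0⊕0⊕0⊕1⊕0⊕1 = 1
p16 (pos 16,17,18,19,20,21,22,23,24,25,26,27,28,29,30,31): XOR of data positions = 0⊕1⊕1⊕1⊕1⊕1⊕0⊕1⊕1⊕0⊕0⊕0⊕1⊕0⊕1 = 1
Codeword: 1100010111111111011111011000101

1100010111111111011111011000101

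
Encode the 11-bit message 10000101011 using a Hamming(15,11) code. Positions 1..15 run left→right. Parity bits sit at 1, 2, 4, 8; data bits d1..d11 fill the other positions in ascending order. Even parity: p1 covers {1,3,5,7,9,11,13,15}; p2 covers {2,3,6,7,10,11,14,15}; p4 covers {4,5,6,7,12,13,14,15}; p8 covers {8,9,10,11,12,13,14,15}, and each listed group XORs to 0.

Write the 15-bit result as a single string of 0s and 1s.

001100000101011

Place data at non-parity positions: p1 p2 1 p4 0 0 0 p8 0 1 0 1 0 1 1
p1 (pos 1,3,5,7,9,11,13,15): XOR of data positions = 1⊕0⊕0⊕0⊕0⊕0⊕1 = 0
p2 (pos 2,3,6,7,10,11,14,15): XOR of data positions = 1⊕0⊕0⊕1⊕0⊕1⊕1 = 0
p4 (pos 4,5,6,7,12,13,14,15): XOR of data positions = 0⊕0⊕0⊕1⊕0⊕1⊕1 = 1
p8 (pos 8,9,10,11,12,13,14,15): XOR of data positions = 0⊕1⊕0⊕1⊕0⊕1⊕1 = 0
Codeword: 001100000101011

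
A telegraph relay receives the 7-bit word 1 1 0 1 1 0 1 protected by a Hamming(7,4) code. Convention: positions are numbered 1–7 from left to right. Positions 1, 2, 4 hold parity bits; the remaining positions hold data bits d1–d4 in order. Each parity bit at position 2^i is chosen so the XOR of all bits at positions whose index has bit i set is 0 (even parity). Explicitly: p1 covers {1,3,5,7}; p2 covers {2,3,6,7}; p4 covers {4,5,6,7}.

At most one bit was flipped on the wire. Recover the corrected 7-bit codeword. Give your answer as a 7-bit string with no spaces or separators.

s1 (pos 1,3,5,7): 1⊕0⊕1⊕1 = 1
s2 (pos 2,3,6,7): 1⊕0⊕0⊕1 = 0
s4 (pos 4,5,6,7): 1⊕1⊕0⊕1 = 1
Syndrome s4…s1 = 101 → error at position 5.
Flip position 5: 1101101 → 1101001

1101001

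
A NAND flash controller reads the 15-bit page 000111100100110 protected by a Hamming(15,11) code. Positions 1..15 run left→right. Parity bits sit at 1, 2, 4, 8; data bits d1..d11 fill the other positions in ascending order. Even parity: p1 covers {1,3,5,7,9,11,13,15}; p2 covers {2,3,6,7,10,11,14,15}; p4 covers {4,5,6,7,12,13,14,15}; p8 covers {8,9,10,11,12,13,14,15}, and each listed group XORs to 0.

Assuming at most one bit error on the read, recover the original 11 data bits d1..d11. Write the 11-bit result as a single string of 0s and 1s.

s1 (pos 1,3,5,7,9,11,13,15): 0⊕0⊕1⊕1⊕0⊕0⊕1⊕0 = 1
s2 (pos 2,3,6,7,10,11,14,15): 0⊕0⊕1⊕1⊕1⊕0⊕1⊕0 = 0
s4 (pos 4,5,6,7,12,13,14,15): 1⊕1⊕1⊕1⊕0⊕1⊕1⊕0 = 0
s8 (pos 8,9,10,11,12,13,14,15): 0⊕0⊕1⊕0⊕0⊕1⊕1⊕0 = 1
Syndrome s8…s1 = 1001 → error at position 9.
Flip position 9: 000111100100110 → 000111101100110
Read data bits from positions 3,5,6,7,9,10,11,12,13,14,15: 01111100110

01111100110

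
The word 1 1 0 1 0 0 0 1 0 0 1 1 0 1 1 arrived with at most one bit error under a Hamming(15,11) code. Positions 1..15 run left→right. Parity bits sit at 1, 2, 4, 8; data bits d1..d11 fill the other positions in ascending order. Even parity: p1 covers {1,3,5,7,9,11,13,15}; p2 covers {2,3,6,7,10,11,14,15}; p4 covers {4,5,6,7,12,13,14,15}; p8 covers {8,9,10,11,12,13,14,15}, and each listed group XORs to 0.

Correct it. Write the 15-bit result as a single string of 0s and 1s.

s1 (pos 1,3,5,7,9,11,13,15): 1⊕0⊕0⊕0⊕0⊕1⊕0⊕1 = 1
s2 (pos 2,3,6,7,10,11,14,15): 1⊕0⊕0⊕0⊕0⊕1⊕1⊕1 = 0
s4 (pos 4,5,6,7,12,13,14,15): 1⊕0⊕0⊕0⊕1⊕0⊕1⊕1 = 0
s8 (pos 8,9,10,11,12,13,14,15): 1⊕0⊕0⊕1⊕1⊕0⊕1⊕1 = 1
Syndrome s8…s1 = 1001 → error at position 9.
Flip position 9: 110100010011011 → 110100011011011

110100011011011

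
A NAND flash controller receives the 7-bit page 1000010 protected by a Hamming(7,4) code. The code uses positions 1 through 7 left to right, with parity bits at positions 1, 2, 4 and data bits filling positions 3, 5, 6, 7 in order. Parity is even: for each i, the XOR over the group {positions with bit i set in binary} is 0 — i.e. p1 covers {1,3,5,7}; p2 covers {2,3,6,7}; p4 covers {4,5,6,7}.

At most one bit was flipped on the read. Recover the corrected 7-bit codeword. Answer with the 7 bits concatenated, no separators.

1000011

s1 (pos 1,3,5,7): 1⊕0⊕0⊕0 = 1
s2 (pos 2,3,6,7): 0⊕0⊕1⊕0 = 1
s4 (pos 4,5,6,7): 0⊕0⊕1⊕0 = 1
Syndrome s4…s1 = 111 → error at position 7.
Flip position 7: 1000010 → 1000011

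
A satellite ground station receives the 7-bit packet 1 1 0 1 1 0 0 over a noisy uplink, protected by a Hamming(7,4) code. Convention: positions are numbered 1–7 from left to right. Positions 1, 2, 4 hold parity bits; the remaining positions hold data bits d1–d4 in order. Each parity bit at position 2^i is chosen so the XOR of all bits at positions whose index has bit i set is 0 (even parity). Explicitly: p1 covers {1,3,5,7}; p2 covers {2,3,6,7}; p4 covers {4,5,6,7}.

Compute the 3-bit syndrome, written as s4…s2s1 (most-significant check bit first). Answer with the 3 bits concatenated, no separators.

010

s1 (pos 1,3,5,7): 1⊕0⊕1⊕0 = 0
s2 (pos 2,3,6,7): 1⊕0⊕0⊕0 = 1
s4 (pos 4,5,6,7): 1⊕1⊕0⊕0 = 0
Syndrome s4…s1 = 010 → error at position 2.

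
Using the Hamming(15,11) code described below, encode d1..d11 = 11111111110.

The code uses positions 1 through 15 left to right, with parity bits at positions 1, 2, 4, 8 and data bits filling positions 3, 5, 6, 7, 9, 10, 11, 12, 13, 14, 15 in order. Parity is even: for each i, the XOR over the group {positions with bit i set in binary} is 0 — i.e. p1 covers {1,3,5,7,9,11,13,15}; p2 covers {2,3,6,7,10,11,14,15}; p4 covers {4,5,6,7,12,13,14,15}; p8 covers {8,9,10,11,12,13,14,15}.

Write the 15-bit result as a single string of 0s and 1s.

001011101111110

Place data at non-parity positions: p1 p2 1 p4 1 1 1 p8 1 1 1 1 1 1 0
p1 (pos 1,3,5,7,9,11,13,15): XOR of data positions = 1⊕1⊕1⊕1⊕1⊕1⊕0 = 0
p2 (pos 2,3,6,7,10,11,14,15): XOR of data positions = 1⊕1⊕1⊕1⊕1⊕1⊕0 = 0
p4 (pos 4,5,6,7,12,13,14,15): XOR of data positions = 1⊕1⊕1⊕1⊕1⊕1⊕0 = 0
p8 (pos 8,9,10,11,12,13,14,15): XOR of data positions = 1⊕1⊕1⊕1⊕1⊕1⊕0 = 0
Codeword: 001011101111110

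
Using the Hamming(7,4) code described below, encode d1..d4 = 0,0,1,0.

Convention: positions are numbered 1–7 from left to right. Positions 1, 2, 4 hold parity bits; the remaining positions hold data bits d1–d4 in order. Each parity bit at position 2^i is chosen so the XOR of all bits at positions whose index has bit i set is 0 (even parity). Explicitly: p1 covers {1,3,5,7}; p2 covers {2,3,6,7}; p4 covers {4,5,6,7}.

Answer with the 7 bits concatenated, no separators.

0101010

Place data at non-parity positions: p1 p2 0 p4 0 1 0
p1 (pos 1,3,5,7): XOR of data positions = 0⊕0⊕0 = 0
p2 (pos 2,3,6,7): XOR of data positions = 0⊕1⊕0 = 1
p4 (pos 4,5,6,7): XOR of data positions = 0⊕1⊕0 = 1
Codeword: 0101010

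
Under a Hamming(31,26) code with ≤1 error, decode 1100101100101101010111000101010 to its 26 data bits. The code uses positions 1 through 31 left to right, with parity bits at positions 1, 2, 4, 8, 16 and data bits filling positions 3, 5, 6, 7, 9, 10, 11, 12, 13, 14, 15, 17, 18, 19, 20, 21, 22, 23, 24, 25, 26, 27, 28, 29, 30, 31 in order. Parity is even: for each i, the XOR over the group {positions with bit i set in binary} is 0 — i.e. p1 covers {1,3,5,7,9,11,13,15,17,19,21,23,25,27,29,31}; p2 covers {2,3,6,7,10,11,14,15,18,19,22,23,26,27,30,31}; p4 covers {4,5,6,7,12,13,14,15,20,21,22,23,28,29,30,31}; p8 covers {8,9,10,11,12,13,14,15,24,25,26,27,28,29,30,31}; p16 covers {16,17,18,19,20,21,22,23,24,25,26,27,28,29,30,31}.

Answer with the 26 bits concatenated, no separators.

01010011110010111000101010

s1 (pos 1,3,5,7,9,11,13,15,17,19,21,23,25,27,29,31): 1⊕0⊕1⊕1⊕0⊕1⊕1⊕0⊕0⊕0⊕1⊕0⊕0⊕0⊕0⊕0 = 0
s2 (pos 2,3,6,7,10,11,14,15,18,19,22,23,26,27,30,31): 1⊕0⊕0⊕1⊕0⊕1⊕1⊕0⊕1⊕0⊕1⊕0⊕1⊕0⊕1⊕0 = 0
s4 (pos 4,5,6,7,12,13,14,15,20,21,22,23,28,29,30,31): 0⊕1⊕0⊕1⊕0⊕1⊕1⊕0⊕1⊕1⊕1⊕0⊕1⊕0⊕1⊕0 = 1
s8 (pos 8,9,10,11,12,13,14,15,24,25,26,27,28,29,30,31): 1⊕0⊕0⊕1⊕0⊕1⊕1⊕0⊕0⊕0⊕1⊕0⊕1⊕0⊕1⊕0 = 1
s16 (pos 16,17,18,19,20,21,22,23,24,25,26,27,28,29,30,31): 1⊕0⊕1⊕0⊕1⊕1⊕1⊕0⊕0⊕0⊕1⊕0⊕1⊕0⊕1⊕0 = 0
Syndrome s16…s1 = 01100 → error at position 12.
Flip position 12: 1100101100101101010111000101010 → 1100101100111101010111000101010
Read data bits from positions 3,5,6,7,9,10,11,12,13,14,15,17,18,19,20,21,22,23,24,25,26,27,28,29,30,31: 01010011110010111000101010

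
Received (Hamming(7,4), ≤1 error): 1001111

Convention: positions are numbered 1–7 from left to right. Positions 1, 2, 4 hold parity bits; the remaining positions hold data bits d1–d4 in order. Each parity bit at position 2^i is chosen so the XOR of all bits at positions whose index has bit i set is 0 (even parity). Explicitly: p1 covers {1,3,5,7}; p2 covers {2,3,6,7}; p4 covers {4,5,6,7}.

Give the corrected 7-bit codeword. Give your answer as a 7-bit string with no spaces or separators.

s1 (pos 1,3,5,7): 1⊕0⊕1⊕1 = 1
s2 (pos 2,3,6,7): 0⊕0⊕1⊕1 = 0
s4 (pos 4,5,6,7): 1⊕1⊕1⊕1 = 0
Syndrome s4…s1 = 001 → error at position 1.
Flip position 1: 1001111 → 0001111

0001111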